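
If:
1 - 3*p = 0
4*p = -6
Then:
No Solution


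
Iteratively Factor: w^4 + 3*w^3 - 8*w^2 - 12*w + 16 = (w - 2)*(w^3 + 5*w^2 + 2*w - 8) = (w - 2)*(w + 4)*(w^2 + w - 2) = (w - 2)*(w + 2)*(w + 4)*(w - 1)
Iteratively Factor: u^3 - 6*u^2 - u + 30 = (u - 5)*(u^2 - u - 6) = (u - 5)*(u - 3)*(u + 2)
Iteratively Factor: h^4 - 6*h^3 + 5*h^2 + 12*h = (h - 4)*(h^3 - 2*h^2 - 3*h) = h*(h - 4)*(h^2 - 2*h - 3) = h*(h - 4)*(h - 3)*(h + 1)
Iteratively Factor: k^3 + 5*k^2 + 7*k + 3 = (k + 3)*(k^2 + 2*k + 1) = (k + 1)*(k + 3)*(k + 1)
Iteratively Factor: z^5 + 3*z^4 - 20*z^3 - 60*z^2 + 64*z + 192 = (z + 3)*(z^4 - 20*z^2 + 64) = (z - 2)*(z + 3)*(z^3 + 2*z^2 - 16*z - 32) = (z - 2)*(z + 3)*(z + 4)*(z^2 - 2*z - 8) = (z - 4)*(z - 2)*(z + 3)*(z + 4)*(z + 2)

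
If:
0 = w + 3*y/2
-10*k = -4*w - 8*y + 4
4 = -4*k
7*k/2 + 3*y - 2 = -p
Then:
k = -1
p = 29/2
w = 9/2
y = -3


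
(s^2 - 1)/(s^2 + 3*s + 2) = (s - 1)/(s + 2)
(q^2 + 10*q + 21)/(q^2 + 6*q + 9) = (q + 7)/(q + 3)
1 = 1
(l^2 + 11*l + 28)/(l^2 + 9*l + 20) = (l + 7)/(l + 5)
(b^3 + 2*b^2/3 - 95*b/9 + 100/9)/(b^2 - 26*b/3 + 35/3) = (3*b^2 + 7*b - 20)/(3*(b - 7))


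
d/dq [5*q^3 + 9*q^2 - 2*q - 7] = 15*q^2 + 18*q - 2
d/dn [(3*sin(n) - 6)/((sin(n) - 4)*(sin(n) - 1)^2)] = 6*(5*sin(n) + cos(n)^2 - 8)*cos(n)/((sin(n) - 4)^2*(sin(n) - 1)^3)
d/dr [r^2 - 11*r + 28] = 2*r - 11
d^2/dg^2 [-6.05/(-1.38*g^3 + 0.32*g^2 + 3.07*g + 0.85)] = ((3.872 - 50.094*g)*(-1.38*g^3 + 0.32*g^2 + 3.07*g + 0.85) - 6.05*(-8.28*g^2 + 1.28*g + 6.14)*(-4.14*g^2 + 0.64*g + 3.07))/(-1.38*g^3 + 0.32*g^2 + 3.07*g + 0.85)^3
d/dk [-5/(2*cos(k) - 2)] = -5*sin(k)/(2*(cos(k) - 1)^2)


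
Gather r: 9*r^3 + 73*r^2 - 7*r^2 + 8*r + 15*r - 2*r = 9*r^3 + 66*r^2 + 21*r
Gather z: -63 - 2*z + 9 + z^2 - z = z^2 - 3*z - 54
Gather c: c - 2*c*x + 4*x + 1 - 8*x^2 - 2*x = c*(1 - 2*x) - 8*x^2 + 2*x + 1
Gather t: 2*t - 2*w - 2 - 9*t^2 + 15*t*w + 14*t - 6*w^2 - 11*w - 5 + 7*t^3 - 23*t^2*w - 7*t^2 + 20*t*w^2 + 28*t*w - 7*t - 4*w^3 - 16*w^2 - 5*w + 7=7*t^3 + t^2*(-23*w - 16) + t*(20*w^2 + 43*w + 9) - 4*w^3 - 22*w^2 - 18*w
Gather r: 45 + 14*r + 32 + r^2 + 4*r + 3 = r^2 + 18*r + 80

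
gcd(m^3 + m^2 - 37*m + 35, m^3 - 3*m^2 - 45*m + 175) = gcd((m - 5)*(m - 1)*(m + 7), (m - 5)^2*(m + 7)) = m^2 + 2*m - 35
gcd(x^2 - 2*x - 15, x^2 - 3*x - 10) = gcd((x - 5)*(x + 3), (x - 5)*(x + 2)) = x - 5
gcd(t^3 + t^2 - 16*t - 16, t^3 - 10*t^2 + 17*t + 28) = t^2 - 3*t - 4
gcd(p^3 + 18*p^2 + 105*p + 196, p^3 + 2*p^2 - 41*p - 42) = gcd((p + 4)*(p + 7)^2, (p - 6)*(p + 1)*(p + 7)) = p + 7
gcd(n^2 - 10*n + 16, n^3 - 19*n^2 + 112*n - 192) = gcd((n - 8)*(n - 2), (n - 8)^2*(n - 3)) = n - 8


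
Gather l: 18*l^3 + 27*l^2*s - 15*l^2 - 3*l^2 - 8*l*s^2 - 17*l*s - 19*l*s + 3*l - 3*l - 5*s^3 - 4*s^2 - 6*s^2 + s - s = 18*l^3 + l^2*(27*s - 18) + l*(-8*s^2 - 36*s) - 5*s^3 - 10*s^2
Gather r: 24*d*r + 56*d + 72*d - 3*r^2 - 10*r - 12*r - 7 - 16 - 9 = 128*d - 3*r^2 + r*(24*d - 22) - 32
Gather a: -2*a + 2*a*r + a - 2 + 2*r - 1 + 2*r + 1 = a*(2*r - 1) + 4*r - 2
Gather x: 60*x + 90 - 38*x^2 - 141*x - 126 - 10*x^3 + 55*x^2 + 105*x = -10*x^3 + 17*x^2 + 24*x - 36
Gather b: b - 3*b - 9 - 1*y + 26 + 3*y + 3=-2*b + 2*y + 20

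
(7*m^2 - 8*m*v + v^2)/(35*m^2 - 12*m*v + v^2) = (-m + v)/(-5*m + v)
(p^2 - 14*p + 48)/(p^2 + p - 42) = (p - 8)/(p + 7)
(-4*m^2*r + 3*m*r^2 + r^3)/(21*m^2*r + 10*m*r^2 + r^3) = (-4*m^2 + 3*m*r + r^2)/(21*m^2 + 10*m*r + r^2)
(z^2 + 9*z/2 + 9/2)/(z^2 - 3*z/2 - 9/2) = (z + 3)/(z - 3)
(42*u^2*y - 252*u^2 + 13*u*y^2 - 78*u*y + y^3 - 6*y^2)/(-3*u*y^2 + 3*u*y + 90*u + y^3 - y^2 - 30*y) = (42*u^2 + 13*u*y + y^2)/(-3*u*y - 15*u + y^2 + 5*y)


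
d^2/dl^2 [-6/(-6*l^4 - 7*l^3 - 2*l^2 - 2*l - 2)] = 12*(-(36*l^2 + 21*l + 2)*(6*l^4 + 7*l^3 + 2*l^2 + 2*l + 2) + (24*l^3 + 21*l^2 + 4*l + 2)^2)/(6*l^4 + 7*l^3 + 2*l^2 + 2*l + 2)^3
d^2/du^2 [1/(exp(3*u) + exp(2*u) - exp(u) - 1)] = (9*exp(3*u) - 7*exp(2*u) + 7*exp(u) - 1)*exp(u)/(exp(7*u) + exp(6*u) - 3*exp(5*u) - 3*exp(4*u) + 3*exp(3*u) + 3*exp(2*u) - exp(u) - 1)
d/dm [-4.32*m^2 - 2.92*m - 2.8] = -8.64*m - 2.92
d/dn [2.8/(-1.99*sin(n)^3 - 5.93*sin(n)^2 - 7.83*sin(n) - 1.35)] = (16.716*sin(n)^2 + 33.208*sin(n) + 21.924)*cos(n)/(1.99*sin(n)^3 + 5.93*sin(n)^2 + 7.83*sin(n) + 1.35)^2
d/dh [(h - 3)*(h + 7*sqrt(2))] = 2*h - 3 + 7*sqrt(2)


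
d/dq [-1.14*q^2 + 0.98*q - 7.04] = 0.98 - 2.28*q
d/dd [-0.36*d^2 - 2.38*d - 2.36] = -0.72*d - 2.38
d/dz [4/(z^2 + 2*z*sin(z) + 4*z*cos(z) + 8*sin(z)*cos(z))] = 8*(2*z*sin(z) - z*cos(z) - z - sin(z) - 2*cos(z) - 4*cos(2*z))/((z + 2*sin(z))^2*(z + 4*cos(z))^2)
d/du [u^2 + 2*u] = 2*u + 2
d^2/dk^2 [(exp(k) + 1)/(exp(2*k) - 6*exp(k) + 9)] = (exp(2*k) + 16*exp(k) + 15)*exp(k)/(exp(4*k) - 12*exp(3*k) + 54*exp(2*k) - 108*exp(k) + 81)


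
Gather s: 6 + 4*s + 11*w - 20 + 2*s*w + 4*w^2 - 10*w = s*(2*w + 4) + 4*w^2 + w - 14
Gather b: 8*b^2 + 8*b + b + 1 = 8*b^2 + 9*b + 1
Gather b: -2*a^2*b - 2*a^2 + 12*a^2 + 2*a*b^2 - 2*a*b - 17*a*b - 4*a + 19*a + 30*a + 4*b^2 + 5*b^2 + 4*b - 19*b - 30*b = 10*a^2 + 45*a + b^2*(2*a + 9) + b*(-2*a^2 - 19*a - 45)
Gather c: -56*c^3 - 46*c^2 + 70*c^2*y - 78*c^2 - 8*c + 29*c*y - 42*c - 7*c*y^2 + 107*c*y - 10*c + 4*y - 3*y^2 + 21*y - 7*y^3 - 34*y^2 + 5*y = -56*c^3 + c^2*(70*y - 124) + c*(-7*y^2 + 136*y - 60) - 7*y^3 - 37*y^2 + 30*y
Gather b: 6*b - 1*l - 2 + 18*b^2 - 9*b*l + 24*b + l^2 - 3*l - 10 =18*b^2 + b*(30 - 9*l) + l^2 - 4*l - 12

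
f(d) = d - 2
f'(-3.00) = 1.00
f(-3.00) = -5.00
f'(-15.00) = 1.00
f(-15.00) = -17.00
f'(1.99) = 1.00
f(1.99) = -0.01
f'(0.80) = 1.00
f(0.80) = -1.20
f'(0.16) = 1.00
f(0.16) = -1.84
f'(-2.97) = 1.00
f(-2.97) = -4.97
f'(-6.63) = 1.00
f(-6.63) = -8.63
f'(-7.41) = 1.00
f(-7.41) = -9.41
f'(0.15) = 1.00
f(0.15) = -1.85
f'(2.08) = 1.00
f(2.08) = 0.08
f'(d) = 1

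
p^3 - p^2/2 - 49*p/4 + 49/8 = (p - 7/2)*(p - 1/2)*(p + 7/2)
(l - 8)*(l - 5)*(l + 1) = l^3 - 12*l^2 + 27*l + 40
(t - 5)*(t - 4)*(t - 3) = t^3 - 12*t^2 + 47*t - 60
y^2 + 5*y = y*(y + 5)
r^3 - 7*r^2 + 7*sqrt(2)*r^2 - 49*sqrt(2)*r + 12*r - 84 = (r - 7)*(r + sqrt(2))*(r + 6*sqrt(2))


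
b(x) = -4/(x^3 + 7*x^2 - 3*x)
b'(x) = -4*(-3*x^2 - 14*x + 3)/(x^3 + 7*x^2 - 3*x)^2 = 4*(3*x^2 + 14*x - 3)/(x^2*(x^2 + 7*x - 3)^2)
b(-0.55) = -1.11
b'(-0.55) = -3.02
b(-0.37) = -1.98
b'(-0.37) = -7.63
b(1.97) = -0.14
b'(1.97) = 0.17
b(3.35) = -0.04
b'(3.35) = 0.03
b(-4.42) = -0.06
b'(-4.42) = -0.01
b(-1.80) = -0.18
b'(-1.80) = -0.15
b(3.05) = -0.05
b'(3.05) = 0.04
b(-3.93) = -0.07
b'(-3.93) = -0.01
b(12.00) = 0.00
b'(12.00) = 0.00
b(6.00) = -0.00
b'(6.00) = 0.00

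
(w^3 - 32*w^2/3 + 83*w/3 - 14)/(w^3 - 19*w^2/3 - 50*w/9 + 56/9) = 3*(w - 3)/(3*w + 4)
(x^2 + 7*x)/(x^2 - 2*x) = (x + 7)/(x - 2)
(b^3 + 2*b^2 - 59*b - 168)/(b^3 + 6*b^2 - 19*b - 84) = (b - 8)/(b - 4)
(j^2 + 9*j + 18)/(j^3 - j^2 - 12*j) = (j + 6)/(j*(j - 4))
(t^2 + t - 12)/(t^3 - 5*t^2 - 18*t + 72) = 1/(t - 6)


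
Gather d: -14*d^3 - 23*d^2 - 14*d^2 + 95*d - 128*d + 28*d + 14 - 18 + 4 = -14*d^3 - 37*d^2 - 5*d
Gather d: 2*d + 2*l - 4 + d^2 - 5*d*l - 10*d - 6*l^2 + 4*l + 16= d^2 + d*(-5*l - 8) - 6*l^2 + 6*l + 12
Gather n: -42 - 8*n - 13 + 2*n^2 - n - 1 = 2*n^2 - 9*n - 56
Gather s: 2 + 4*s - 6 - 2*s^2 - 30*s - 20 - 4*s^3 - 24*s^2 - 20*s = -4*s^3 - 26*s^2 - 46*s - 24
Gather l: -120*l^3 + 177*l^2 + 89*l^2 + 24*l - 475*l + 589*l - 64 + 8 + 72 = -120*l^3 + 266*l^2 + 138*l + 16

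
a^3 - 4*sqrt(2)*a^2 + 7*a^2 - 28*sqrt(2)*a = a*(a + 7)*(a - 4*sqrt(2))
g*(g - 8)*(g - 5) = g^3 - 13*g^2 + 40*g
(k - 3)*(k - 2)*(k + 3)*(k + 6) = k^4 + 4*k^3 - 21*k^2 - 36*k + 108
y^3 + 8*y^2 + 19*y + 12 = (y + 1)*(y + 3)*(y + 4)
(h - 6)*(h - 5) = h^2 - 11*h + 30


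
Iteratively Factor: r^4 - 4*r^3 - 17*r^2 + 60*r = (r + 4)*(r^3 - 8*r^2 + 15*r) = (r - 3)*(r + 4)*(r^2 - 5*r) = r*(r - 3)*(r + 4)*(r - 5)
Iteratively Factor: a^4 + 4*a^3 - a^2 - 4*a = (a + 4)*(a^3 - a) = a*(a + 4)*(a^2 - 1) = a*(a - 1)*(a + 4)*(a + 1)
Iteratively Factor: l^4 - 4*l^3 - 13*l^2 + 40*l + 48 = (l + 3)*(l^3 - 7*l^2 + 8*l + 16) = (l - 4)*(l + 3)*(l^2 - 3*l - 4) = (l - 4)*(l + 1)*(l + 3)*(l - 4)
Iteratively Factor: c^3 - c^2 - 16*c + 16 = (c - 4)*(c^2 + 3*c - 4) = (c - 4)*(c + 4)*(c - 1)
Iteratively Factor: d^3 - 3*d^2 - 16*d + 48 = (d - 4)*(d^2 + d - 12) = (d - 4)*(d - 3)*(d + 4)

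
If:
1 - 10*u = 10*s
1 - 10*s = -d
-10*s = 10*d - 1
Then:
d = 0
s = 1/10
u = 0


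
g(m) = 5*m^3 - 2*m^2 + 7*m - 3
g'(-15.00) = 3442.00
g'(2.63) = 100.23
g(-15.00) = -17433.00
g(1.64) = 25.16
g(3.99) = 310.70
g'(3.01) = 130.86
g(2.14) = 51.82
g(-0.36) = -6.01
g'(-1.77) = 61.07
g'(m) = 15*m^2 - 4*m + 7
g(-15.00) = -17433.00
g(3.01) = 136.30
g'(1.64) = 40.78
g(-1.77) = -49.38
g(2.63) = 92.53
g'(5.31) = 408.70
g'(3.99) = 229.84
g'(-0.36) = 10.38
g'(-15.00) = 3442.00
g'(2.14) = 67.13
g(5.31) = 726.38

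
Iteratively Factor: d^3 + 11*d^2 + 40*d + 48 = (d + 4)*(d^2 + 7*d + 12) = (d + 3)*(d + 4)*(d + 4)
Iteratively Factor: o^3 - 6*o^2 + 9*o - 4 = (o - 1)*(o^2 - 5*o + 4) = (o - 4)*(o - 1)*(o - 1)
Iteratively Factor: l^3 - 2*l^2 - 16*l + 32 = (l + 4)*(l^2 - 6*l + 8) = (l - 4)*(l + 4)*(l - 2)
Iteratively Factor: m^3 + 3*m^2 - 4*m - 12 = (m - 2)*(m^2 + 5*m + 6) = (m - 2)*(m + 3)*(m + 2)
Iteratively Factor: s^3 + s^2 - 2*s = (s - 1)*(s^2 + 2*s) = (s - 1)*(s + 2)*(s)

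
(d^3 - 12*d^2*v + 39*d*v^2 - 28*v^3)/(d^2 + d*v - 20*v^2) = (d^2 - 8*d*v + 7*v^2)/(d + 5*v)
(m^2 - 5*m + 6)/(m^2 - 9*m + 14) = (m - 3)/(m - 7)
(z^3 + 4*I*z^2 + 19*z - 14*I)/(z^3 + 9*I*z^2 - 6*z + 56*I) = (z - I)/(z + 4*I)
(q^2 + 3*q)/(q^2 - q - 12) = q/(q - 4)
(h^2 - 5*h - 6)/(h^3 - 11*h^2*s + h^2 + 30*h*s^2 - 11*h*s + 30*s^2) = (h - 6)/(h^2 - 11*h*s + 30*s^2)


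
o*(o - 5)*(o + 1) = o^3 - 4*o^2 - 5*o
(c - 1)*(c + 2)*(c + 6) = c^3 + 7*c^2 + 4*c - 12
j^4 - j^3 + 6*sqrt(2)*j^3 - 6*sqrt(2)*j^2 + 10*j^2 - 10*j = j*(j - 1)*(j + sqrt(2))*(j + 5*sqrt(2))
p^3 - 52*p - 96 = (p - 8)*(p + 2)*(p + 6)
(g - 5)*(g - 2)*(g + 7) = g^3 - 39*g + 70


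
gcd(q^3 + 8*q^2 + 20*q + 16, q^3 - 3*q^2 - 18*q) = 1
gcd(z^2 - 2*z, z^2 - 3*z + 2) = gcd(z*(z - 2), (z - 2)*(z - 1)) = z - 2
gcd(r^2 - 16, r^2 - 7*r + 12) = r - 4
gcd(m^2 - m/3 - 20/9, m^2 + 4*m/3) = m + 4/3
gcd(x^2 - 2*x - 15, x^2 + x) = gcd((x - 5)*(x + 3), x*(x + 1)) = 1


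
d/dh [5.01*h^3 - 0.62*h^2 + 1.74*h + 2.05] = 15.03*h^2 - 1.24*h + 1.74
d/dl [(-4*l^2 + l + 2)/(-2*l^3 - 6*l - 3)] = ((8*l - 1)*(2*l^3 + 6*l + 3) + 6*(l^2 + 1)*(-4*l^2 + l + 2))/(2*l^3 + 6*l + 3)^2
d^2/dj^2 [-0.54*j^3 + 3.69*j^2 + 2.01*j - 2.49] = 7.38 - 3.24*j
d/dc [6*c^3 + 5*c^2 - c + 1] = 18*c^2 + 10*c - 1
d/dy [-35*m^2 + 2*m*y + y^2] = 2*m + 2*y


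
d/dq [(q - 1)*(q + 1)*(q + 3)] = 3*q^2 + 6*q - 1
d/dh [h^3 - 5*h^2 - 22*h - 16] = 3*h^2 - 10*h - 22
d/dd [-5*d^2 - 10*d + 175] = -10*d - 10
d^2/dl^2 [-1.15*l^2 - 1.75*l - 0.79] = -2.30000000000000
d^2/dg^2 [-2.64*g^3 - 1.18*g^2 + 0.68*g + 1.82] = -15.84*g - 2.36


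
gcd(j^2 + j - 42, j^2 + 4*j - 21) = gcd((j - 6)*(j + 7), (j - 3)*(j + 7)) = j + 7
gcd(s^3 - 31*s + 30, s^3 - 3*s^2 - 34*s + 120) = s^2 + s - 30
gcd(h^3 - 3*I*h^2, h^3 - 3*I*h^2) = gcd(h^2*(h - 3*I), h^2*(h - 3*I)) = h^3 - 3*I*h^2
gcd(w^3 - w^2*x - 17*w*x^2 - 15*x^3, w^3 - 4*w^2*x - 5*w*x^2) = -w^2 + 4*w*x + 5*x^2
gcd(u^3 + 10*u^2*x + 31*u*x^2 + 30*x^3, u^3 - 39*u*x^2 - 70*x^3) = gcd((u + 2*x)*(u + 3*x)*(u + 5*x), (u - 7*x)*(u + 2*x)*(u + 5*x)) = u^2 + 7*u*x + 10*x^2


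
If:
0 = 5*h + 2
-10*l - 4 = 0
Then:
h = -2/5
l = -2/5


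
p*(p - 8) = p^2 - 8*p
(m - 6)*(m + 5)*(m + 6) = m^3 + 5*m^2 - 36*m - 180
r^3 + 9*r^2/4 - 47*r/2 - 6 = (r - 4)*(r + 1/4)*(r + 6)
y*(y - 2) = y^2 - 2*y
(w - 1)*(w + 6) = w^2 + 5*w - 6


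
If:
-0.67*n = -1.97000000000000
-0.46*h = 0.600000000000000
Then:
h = -1.30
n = 2.94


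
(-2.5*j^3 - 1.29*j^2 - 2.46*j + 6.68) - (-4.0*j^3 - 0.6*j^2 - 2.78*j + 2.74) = 1.5*j^3 - 0.69*j^2 + 0.32*j + 3.94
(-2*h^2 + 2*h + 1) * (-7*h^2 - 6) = 14*h^4 - 14*h^3 + 5*h^2 - 12*h - 6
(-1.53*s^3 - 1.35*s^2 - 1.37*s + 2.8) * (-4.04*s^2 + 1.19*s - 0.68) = 6.1812*s^5 + 3.6333*s^4 + 4.9687*s^3 - 12.0243*s^2 + 4.2636*s - 1.904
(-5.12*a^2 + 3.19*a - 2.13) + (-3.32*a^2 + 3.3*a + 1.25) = -8.44*a^2 + 6.49*a - 0.88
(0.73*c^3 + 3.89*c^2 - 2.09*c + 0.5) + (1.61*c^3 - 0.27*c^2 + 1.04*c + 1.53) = 2.34*c^3 + 3.62*c^2 - 1.05*c + 2.03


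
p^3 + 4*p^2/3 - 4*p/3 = p*(p - 2/3)*(p + 2)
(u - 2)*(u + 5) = u^2 + 3*u - 10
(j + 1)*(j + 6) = j^2 + 7*j + 6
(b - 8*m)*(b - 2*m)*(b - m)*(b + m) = b^4 - 10*b^3*m + 15*b^2*m^2 + 10*b*m^3 - 16*m^4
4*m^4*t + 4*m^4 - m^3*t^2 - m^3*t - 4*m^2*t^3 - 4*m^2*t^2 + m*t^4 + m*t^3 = (-4*m + t)*(-m + t)*(m + t)*(m*t + m)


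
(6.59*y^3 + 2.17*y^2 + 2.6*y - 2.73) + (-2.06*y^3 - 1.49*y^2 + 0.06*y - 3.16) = 4.53*y^3 + 0.68*y^2 + 2.66*y - 5.89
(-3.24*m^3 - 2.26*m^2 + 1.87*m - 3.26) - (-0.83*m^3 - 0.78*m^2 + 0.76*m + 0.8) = -2.41*m^3 - 1.48*m^2 + 1.11*m - 4.06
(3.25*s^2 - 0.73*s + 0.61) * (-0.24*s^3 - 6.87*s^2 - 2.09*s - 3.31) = -0.78*s^5 - 22.1523*s^4 - 1.9238*s^3 - 13.4225*s^2 + 1.1414*s - 2.0191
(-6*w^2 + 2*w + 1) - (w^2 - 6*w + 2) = -7*w^2 + 8*w - 1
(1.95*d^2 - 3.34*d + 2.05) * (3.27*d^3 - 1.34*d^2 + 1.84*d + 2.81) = 6.3765*d^5 - 13.5348*d^4 + 14.7671*d^3 - 3.4131*d^2 - 5.6134*d + 5.7605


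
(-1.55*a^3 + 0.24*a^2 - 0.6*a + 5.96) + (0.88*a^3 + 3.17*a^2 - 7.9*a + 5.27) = -0.67*a^3 + 3.41*a^2 - 8.5*a + 11.23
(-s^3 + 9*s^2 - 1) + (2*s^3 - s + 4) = s^3 + 9*s^2 - s + 3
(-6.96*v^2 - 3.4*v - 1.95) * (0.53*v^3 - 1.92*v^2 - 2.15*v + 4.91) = -3.6888*v^5 + 11.5612*v^4 + 20.4585*v^3 - 23.1196*v^2 - 12.5015*v - 9.5745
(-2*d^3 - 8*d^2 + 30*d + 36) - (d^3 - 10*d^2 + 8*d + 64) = -3*d^3 + 2*d^2 + 22*d - 28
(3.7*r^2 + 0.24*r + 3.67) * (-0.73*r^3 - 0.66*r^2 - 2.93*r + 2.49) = -2.701*r^5 - 2.6172*r^4 - 13.6785*r^3 + 6.0876*r^2 - 10.1555*r + 9.1383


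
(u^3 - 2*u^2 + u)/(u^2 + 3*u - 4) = u*(u - 1)/(u + 4)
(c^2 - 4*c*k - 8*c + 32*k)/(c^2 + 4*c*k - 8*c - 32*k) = (c - 4*k)/(c + 4*k)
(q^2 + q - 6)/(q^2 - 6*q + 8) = (q + 3)/(q - 4)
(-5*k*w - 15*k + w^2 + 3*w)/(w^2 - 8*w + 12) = (-5*k*w - 15*k + w^2 + 3*w)/(w^2 - 8*w + 12)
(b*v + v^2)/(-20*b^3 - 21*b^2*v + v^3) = v/(-20*b^2 - b*v + v^2)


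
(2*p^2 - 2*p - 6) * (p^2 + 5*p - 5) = 2*p^4 + 8*p^3 - 26*p^2 - 20*p + 30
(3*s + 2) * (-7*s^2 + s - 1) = -21*s^3 - 11*s^2 - s - 2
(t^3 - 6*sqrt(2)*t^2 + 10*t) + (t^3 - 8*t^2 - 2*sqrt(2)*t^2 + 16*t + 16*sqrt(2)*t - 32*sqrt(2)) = 2*t^3 - 8*sqrt(2)*t^2 - 8*t^2 + 16*sqrt(2)*t + 26*t - 32*sqrt(2)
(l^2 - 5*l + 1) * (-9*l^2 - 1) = -9*l^4 + 45*l^3 - 10*l^2 + 5*l - 1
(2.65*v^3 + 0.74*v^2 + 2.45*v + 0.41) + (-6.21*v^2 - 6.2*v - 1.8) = 2.65*v^3 - 5.47*v^2 - 3.75*v - 1.39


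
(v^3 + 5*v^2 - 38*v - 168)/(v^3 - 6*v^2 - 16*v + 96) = (v + 7)/(v - 4)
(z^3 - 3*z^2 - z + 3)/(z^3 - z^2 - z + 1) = (z - 3)/(z - 1)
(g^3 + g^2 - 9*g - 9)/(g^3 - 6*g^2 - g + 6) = (g^2 - 9)/(g^2 - 7*g + 6)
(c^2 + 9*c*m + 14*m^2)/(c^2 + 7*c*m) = (c + 2*m)/c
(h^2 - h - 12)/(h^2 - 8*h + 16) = (h + 3)/(h - 4)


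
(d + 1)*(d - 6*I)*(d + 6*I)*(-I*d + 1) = -I*d^4 + d^3 - I*d^3 + d^2 - 36*I*d^2 + 36*d - 36*I*d + 36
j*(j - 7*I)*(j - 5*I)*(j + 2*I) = j^4 - 10*I*j^3 - 11*j^2 - 70*I*j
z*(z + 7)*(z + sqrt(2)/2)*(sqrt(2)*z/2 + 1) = sqrt(2)*z^4/2 + 3*z^3/2 + 7*sqrt(2)*z^3/2 + sqrt(2)*z^2/2 + 21*z^2/2 + 7*sqrt(2)*z/2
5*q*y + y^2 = y*(5*q + y)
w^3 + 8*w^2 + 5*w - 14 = (w - 1)*(w + 2)*(w + 7)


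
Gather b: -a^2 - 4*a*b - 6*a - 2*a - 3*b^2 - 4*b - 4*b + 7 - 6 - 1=-a^2 - 8*a - 3*b^2 + b*(-4*a - 8)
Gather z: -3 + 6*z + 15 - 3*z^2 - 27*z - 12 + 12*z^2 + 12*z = 9*z^2 - 9*z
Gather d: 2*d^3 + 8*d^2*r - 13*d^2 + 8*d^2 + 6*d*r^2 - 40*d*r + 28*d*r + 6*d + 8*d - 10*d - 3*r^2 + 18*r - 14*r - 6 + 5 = 2*d^3 + d^2*(8*r - 5) + d*(6*r^2 - 12*r + 4) - 3*r^2 + 4*r - 1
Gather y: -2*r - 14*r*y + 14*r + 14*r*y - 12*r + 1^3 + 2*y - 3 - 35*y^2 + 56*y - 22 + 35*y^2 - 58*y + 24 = 0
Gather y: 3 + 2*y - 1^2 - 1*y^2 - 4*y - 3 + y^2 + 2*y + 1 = 0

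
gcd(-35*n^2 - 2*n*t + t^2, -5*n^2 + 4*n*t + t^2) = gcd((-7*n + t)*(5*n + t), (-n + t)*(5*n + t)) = 5*n + t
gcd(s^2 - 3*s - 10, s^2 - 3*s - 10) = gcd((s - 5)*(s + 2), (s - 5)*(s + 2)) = s^2 - 3*s - 10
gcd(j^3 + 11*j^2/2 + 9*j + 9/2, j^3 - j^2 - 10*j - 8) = j + 1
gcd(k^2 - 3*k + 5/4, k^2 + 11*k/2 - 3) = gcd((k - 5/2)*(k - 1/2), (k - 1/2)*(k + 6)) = k - 1/2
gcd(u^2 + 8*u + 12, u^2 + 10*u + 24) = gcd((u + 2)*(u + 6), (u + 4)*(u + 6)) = u + 6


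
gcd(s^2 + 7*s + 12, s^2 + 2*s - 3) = s + 3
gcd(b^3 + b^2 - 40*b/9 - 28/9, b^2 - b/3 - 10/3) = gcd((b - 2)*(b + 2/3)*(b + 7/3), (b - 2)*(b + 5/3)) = b - 2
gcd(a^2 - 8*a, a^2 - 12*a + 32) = a - 8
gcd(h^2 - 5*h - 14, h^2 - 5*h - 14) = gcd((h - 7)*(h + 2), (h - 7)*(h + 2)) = h^2 - 5*h - 14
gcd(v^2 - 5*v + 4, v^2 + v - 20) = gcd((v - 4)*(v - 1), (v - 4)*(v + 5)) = v - 4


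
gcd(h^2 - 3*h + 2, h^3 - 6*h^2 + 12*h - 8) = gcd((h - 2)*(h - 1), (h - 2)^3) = h - 2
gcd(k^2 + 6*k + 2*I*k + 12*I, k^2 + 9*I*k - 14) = k + 2*I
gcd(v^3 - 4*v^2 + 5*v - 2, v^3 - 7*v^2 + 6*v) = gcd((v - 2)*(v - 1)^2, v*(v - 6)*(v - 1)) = v - 1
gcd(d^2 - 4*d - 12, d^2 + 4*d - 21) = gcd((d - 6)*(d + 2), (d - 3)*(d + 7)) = 1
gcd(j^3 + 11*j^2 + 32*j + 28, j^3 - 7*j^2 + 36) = j + 2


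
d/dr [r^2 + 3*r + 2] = 2*r + 3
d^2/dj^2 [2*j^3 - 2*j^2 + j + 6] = 12*j - 4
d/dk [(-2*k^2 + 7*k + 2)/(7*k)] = -2/7 - 2/(7*k^2)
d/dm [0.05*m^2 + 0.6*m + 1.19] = 0.1*m + 0.6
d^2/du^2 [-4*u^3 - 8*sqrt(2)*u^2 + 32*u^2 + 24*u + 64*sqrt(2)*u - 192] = -24*u - 16*sqrt(2) + 64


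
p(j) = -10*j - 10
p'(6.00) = -10.00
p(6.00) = -70.00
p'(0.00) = -10.00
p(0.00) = -10.00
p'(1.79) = -10.00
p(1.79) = -27.90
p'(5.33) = -10.00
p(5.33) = -63.30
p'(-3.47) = -10.00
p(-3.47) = 24.70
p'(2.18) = -10.00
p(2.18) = -31.80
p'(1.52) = -10.00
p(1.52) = -25.20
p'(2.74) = -10.00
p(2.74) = -37.40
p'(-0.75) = -10.00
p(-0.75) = -2.50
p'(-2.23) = -10.00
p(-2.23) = 12.30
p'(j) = -10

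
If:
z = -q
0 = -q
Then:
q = 0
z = 0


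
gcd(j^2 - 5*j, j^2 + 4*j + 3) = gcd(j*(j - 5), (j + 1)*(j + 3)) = 1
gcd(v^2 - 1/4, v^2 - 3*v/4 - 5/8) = v + 1/2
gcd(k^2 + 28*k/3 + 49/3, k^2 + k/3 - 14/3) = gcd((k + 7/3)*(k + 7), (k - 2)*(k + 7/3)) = k + 7/3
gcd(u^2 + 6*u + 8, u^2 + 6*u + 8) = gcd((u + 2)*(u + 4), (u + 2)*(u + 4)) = u^2 + 6*u + 8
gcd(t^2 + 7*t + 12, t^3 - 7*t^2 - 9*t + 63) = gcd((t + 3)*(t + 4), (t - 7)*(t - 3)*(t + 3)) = t + 3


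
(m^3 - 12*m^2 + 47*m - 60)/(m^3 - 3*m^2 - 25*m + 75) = (m - 4)/(m + 5)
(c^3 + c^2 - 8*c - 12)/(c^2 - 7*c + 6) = (c^3 + c^2 - 8*c - 12)/(c^2 - 7*c + 6)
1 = 1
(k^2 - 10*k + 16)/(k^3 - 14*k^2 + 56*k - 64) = 1/(k - 4)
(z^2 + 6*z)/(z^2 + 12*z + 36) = z/(z + 6)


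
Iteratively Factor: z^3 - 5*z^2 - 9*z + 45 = (z - 5)*(z^2 - 9) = (z - 5)*(z - 3)*(z + 3)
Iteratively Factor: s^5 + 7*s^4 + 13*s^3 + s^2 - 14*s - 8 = (s + 2)*(s^4 + 5*s^3 + 3*s^2 - 5*s - 4) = (s + 2)*(s + 4)*(s^3 + s^2 - s - 1) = (s + 1)*(s + 2)*(s + 4)*(s^2 - 1) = (s - 1)*(s + 1)*(s + 2)*(s + 4)*(s + 1)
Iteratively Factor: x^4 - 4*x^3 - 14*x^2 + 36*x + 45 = (x - 5)*(x^3 + x^2 - 9*x - 9) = (x - 5)*(x + 3)*(x^2 - 2*x - 3) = (x - 5)*(x - 3)*(x + 3)*(x + 1)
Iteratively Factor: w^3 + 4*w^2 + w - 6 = (w - 1)*(w^2 + 5*w + 6) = (w - 1)*(w + 3)*(w + 2)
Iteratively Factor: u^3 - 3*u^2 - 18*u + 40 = (u + 4)*(u^2 - 7*u + 10) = (u - 2)*(u + 4)*(u - 5)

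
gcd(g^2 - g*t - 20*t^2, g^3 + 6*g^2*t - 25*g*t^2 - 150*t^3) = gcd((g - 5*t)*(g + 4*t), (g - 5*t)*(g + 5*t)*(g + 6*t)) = -g + 5*t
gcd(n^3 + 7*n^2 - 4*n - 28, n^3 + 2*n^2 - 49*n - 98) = n^2 + 9*n + 14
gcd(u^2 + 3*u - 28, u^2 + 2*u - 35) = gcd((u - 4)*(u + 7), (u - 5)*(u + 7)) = u + 7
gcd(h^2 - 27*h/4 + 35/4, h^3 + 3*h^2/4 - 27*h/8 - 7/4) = h - 7/4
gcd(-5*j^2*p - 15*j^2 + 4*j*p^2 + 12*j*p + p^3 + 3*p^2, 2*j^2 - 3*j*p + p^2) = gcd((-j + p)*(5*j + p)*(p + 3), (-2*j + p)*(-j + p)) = -j + p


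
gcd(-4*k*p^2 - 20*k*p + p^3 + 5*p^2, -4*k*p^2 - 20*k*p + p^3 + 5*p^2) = -4*k*p^2 - 20*k*p + p^3 + 5*p^2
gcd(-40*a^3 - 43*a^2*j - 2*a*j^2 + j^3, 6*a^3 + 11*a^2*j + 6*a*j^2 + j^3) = a + j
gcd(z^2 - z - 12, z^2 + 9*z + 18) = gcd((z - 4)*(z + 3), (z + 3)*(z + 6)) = z + 3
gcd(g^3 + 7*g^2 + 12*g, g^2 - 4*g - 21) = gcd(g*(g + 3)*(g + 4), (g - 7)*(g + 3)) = g + 3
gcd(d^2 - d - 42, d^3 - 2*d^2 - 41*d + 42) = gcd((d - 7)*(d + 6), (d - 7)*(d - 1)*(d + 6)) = d^2 - d - 42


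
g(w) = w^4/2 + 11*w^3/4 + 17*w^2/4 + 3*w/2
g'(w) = 2*w^3 + 33*w^2/4 + 17*w/2 + 3/2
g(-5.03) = 70.08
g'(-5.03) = -87.05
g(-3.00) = 0.00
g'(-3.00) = -3.75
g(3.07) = 168.64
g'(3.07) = 163.22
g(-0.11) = -0.12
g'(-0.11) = 0.66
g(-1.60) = 0.49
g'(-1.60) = 0.83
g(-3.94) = 12.36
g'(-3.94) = -26.25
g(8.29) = 4232.75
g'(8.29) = 1778.38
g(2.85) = 135.44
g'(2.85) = 139.03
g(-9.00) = 1606.50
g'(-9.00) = -864.75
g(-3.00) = 0.00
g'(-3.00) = -3.75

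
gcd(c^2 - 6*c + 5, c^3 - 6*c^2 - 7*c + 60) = c - 5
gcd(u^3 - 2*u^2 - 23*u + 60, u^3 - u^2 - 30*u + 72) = u^2 - 7*u + 12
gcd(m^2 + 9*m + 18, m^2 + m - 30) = m + 6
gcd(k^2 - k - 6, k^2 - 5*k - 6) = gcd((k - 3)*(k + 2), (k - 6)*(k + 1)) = 1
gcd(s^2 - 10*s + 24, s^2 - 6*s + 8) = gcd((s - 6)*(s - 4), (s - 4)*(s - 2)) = s - 4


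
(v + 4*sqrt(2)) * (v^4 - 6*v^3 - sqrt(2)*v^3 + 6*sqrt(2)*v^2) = v^5 - 6*v^4 + 3*sqrt(2)*v^4 - 18*sqrt(2)*v^3 - 8*v^3 + 48*v^2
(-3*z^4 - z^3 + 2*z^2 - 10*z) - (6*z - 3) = -3*z^4 - z^3 + 2*z^2 - 16*z + 3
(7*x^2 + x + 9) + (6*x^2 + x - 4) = 13*x^2 + 2*x + 5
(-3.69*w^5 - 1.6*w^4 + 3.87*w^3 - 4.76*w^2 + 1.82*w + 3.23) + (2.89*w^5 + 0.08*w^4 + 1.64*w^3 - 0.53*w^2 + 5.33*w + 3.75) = -0.8*w^5 - 1.52*w^4 + 5.51*w^3 - 5.29*w^2 + 7.15*w + 6.98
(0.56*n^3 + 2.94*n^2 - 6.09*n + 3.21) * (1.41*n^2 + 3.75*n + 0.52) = 0.7896*n^5 + 6.2454*n^4 + 2.7293*n^3 - 16.7826*n^2 + 8.8707*n + 1.6692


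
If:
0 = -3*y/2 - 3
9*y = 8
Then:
No Solution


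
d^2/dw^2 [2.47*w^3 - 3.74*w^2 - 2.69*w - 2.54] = 14.82*w - 7.48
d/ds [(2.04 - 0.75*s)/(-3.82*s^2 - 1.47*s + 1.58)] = (-2.865*s^2 + 15.5856*s + 1.8138)/(14.5924*s^4 + 11.2308*s^3 - 9.9103*s^2 - 4.6452*s + 2.4964)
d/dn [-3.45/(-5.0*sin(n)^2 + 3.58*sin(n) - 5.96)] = (12.351 - 34.5*sin(n))*cos(n)/(5.0*sin(n)^2 - 3.58*sin(n) + 5.96)^2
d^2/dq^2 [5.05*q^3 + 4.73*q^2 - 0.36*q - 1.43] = 30.3*q + 9.46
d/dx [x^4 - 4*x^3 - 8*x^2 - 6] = 4*x*(x^2 - 3*x - 4)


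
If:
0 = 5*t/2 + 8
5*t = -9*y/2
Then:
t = -16/5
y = 32/9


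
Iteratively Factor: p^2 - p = (p)*(p - 1)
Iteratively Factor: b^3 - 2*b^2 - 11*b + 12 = (b + 3)*(b^2 - 5*b + 4) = (b - 1)*(b + 3)*(b - 4)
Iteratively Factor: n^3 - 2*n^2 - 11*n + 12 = (n - 1)*(n^2 - n - 12) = (n - 1)*(n + 3)*(n - 4)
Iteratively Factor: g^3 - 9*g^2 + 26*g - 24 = (g - 3)*(g^2 - 6*g + 8) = (g - 4)*(g - 3)*(g - 2)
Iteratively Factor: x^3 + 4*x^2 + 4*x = (x + 2)*(x^2 + 2*x) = (x + 2)^2*(x)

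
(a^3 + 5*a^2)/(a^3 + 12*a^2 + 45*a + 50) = a^2/(a^2 + 7*a + 10)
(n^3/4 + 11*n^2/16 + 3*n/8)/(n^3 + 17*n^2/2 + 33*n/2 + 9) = n*(4*n^2 + 11*n + 6)/(8*(2*n^3 + 17*n^2 + 33*n + 18))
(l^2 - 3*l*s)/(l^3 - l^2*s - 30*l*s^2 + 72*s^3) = l/(l^2 + 2*l*s - 24*s^2)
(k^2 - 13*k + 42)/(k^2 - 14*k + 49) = (k - 6)/(k - 7)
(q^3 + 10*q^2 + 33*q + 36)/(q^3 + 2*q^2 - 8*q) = (q^2 + 6*q + 9)/(q*(q - 2))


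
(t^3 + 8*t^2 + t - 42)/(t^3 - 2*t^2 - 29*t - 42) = (t^2 + 5*t - 14)/(t^2 - 5*t - 14)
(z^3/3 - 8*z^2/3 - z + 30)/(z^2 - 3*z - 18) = z/3 - 5/3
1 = 1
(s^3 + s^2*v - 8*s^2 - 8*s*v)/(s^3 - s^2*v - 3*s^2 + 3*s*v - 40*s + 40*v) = s*(s + v)/(s^2 - s*v + 5*s - 5*v)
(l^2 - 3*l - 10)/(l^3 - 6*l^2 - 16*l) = (l - 5)/(l*(l - 8))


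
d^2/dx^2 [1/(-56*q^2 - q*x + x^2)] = 2*(-56*q^2 - q*x + x^2 - (q - 2*x)^2)/(56*q^2 + q*x - x^2)^3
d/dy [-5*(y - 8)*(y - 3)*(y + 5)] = -15*y^2 + 60*y + 155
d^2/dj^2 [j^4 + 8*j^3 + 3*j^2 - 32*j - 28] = 12*j^2 + 48*j + 6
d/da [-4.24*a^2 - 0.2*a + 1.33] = -8.48*a - 0.2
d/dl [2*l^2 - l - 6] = 4*l - 1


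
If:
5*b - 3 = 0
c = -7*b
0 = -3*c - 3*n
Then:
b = 3/5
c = -21/5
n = 21/5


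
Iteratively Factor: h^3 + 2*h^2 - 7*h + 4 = (h - 1)*(h^2 + 3*h - 4) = (h - 1)*(h + 4)*(h - 1)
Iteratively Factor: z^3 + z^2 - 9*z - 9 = (z + 1)*(z^2 - 9) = (z - 3)*(z + 1)*(z + 3)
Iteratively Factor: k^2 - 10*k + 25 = (k - 5)*(k - 5)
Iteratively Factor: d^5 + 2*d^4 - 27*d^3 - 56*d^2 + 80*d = (d + 4)*(d^4 - 2*d^3 - 19*d^2 + 20*d) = (d + 4)^2*(d^3 - 6*d^2 + 5*d) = (d - 1)*(d + 4)^2*(d^2 - 5*d) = (d - 5)*(d - 1)*(d + 4)^2*(d)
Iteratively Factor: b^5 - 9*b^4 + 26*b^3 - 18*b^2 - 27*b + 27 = (b + 1)*(b^4 - 10*b^3 + 36*b^2 - 54*b + 27) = (b - 3)*(b + 1)*(b^3 - 7*b^2 + 15*b - 9) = (b - 3)^2*(b + 1)*(b^2 - 4*b + 3) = (b - 3)^2*(b - 1)*(b + 1)*(b - 3)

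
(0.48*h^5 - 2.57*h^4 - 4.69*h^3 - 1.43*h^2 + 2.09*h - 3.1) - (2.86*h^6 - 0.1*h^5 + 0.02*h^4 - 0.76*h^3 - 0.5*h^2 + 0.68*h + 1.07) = -2.86*h^6 + 0.58*h^5 - 2.59*h^4 - 3.93*h^3 - 0.93*h^2 + 1.41*h - 4.17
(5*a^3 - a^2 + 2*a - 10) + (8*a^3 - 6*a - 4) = 13*a^3 - a^2 - 4*a - 14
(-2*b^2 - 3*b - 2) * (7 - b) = 2*b^3 - 11*b^2 - 19*b - 14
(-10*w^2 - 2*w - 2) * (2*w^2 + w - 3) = -20*w^4 - 14*w^3 + 24*w^2 + 4*w + 6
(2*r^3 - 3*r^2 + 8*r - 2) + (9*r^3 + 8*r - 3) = 11*r^3 - 3*r^2 + 16*r - 5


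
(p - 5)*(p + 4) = p^2 - p - 20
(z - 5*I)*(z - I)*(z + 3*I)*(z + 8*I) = z^4 + 5*I*z^3 + 37*z^2 + 89*I*z + 120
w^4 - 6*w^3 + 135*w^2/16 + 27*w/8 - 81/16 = (w - 3)^2*(w - 3/4)*(w + 3/4)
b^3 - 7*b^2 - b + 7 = (b - 7)*(b - 1)*(b + 1)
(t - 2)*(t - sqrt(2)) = t^2 - 2*t - sqrt(2)*t + 2*sqrt(2)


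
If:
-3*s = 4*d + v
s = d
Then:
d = -v/7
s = -v/7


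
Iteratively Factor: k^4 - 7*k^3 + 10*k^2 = (k - 2)*(k^3 - 5*k^2) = k*(k - 2)*(k^2 - 5*k) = k*(k - 5)*(k - 2)*(k)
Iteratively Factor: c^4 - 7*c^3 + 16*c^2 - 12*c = (c)*(c^3 - 7*c^2 + 16*c - 12) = c*(c - 2)*(c^2 - 5*c + 6) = c*(c - 2)^2*(c - 3)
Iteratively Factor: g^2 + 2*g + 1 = (g + 1)*(g + 1)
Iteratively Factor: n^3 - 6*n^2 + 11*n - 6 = (n - 2)*(n^2 - 4*n + 3) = (n - 2)*(n - 1)*(n - 3)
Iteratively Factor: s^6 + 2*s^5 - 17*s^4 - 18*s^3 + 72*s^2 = (s + 4)*(s^5 - 2*s^4 - 9*s^3 + 18*s^2) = (s + 3)*(s + 4)*(s^4 - 5*s^3 + 6*s^2) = s*(s + 3)*(s + 4)*(s^3 - 5*s^2 + 6*s) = s^2*(s + 3)*(s + 4)*(s^2 - 5*s + 6) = s^2*(s - 2)*(s + 3)*(s + 4)*(s - 3)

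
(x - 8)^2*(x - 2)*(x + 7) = x^4 - 11*x^3 - 30*x^2 + 544*x - 896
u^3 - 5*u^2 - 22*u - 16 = (u - 8)*(u + 1)*(u + 2)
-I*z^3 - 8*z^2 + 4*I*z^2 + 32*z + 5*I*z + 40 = (z - 5)*(z - 8*I)*(-I*z - I)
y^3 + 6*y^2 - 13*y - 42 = (y - 3)*(y + 2)*(y + 7)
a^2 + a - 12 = (a - 3)*(a + 4)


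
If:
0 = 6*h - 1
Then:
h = 1/6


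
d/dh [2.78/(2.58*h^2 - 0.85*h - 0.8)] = (2.363 - 14.3448*h)/(-2.58*h^2 + 0.85*h + 0.8)^2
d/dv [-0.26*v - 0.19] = -0.260000000000000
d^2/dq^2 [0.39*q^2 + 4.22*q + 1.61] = 0.780000000000000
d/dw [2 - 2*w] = -2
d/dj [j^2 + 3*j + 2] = 2*j + 3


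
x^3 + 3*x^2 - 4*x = x*(x - 1)*(x + 4)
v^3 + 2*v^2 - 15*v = v*(v - 3)*(v + 5)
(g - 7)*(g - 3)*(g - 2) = g^3 - 12*g^2 + 41*g - 42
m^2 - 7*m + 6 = (m - 6)*(m - 1)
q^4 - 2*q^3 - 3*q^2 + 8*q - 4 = (q - 2)*(q - 1)^2*(q + 2)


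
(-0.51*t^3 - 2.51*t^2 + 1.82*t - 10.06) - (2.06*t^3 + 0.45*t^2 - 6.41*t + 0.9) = -2.57*t^3 - 2.96*t^2 + 8.23*t - 10.96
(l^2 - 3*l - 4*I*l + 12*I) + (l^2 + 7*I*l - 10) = 2*l^2 - 3*l + 3*I*l - 10 + 12*I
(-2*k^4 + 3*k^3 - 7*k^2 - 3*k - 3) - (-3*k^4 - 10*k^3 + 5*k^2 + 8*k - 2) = k^4 + 13*k^3 - 12*k^2 - 11*k - 1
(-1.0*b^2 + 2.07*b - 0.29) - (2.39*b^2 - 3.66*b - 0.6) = -3.39*b^2 + 5.73*b + 0.31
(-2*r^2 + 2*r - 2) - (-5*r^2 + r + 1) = 3*r^2 + r - 3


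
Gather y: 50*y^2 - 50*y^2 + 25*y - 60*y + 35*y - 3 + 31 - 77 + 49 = 0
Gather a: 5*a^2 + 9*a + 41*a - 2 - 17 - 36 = 5*a^2 + 50*a - 55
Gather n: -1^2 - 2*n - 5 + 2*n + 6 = 0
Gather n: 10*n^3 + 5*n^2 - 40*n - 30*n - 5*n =10*n^3 + 5*n^2 - 75*n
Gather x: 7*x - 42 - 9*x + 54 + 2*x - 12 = 0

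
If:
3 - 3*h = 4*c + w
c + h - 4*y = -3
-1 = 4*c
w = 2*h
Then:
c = -1/4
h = 4/5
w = 8/5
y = 71/80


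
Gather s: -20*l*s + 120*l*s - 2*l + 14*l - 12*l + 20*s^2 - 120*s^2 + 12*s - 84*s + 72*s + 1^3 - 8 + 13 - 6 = 100*l*s - 100*s^2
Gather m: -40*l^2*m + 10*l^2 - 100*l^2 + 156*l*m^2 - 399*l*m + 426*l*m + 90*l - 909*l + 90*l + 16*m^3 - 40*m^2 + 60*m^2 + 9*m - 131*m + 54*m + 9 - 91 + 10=-90*l^2 - 729*l + 16*m^3 + m^2*(156*l + 20) + m*(-40*l^2 + 27*l - 68) - 72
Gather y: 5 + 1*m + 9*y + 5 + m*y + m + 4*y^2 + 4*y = 2*m + 4*y^2 + y*(m + 13) + 10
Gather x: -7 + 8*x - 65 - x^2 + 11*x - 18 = -x^2 + 19*x - 90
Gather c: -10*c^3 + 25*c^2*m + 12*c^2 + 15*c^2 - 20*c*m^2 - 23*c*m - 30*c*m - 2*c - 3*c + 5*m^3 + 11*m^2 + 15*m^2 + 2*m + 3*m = -10*c^3 + c^2*(25*m + 27) + c*(-20*m^2 - 53*m - 5) + 5*m^3 + 26*m^2 + 5*m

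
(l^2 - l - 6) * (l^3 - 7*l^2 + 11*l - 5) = l^5 - 8*l^4 + 12*l^3 + 26*l^2 - 61*l + 30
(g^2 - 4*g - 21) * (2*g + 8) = 2*g^3 - 74*g - 168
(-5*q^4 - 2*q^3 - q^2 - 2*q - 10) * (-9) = 45*q^4 + 18*q^3 + 9*q^2 + 18*q + 90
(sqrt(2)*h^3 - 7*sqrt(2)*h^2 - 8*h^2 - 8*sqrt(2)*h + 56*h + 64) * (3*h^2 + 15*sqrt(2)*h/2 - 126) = 3*sqrt(2)*h^5 - 21*sqrt(2)*h^4 - 9*h^4 - 210*sqrt(2)*h^3 + 63*h^3 + 1080*h^2 + 1302*sqrt(2)*h^2 - 7056*h + 1488*sqrt(2)*h - 8064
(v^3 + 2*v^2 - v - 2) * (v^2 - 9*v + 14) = v^5 - 7*v^4 - 5*v^3 + 35*v^2 + 4*v - 28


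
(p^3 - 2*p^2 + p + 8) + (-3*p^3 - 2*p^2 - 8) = -2*p^3 - 4*p^2 + p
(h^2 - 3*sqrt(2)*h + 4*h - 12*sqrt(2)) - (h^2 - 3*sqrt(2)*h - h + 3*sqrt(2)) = 5*h - 15*sqrt(2)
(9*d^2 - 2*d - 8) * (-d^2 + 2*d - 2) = -9*d^4 + 20*d^3 - 14*d^2 - 12*d + 16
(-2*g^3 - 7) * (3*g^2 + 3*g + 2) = -6*g^5 - 6*g^4 - 4*g^3 - 21*g^2 - 21*g - 14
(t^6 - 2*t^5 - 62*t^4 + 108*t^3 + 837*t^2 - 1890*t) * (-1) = -t^6 + 2*t^5 + 62*t^4 - 108*t^3 - 837*t^2 + 1890*t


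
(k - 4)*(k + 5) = k^2 + k - 20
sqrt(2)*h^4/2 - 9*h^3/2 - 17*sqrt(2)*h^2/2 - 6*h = h*(h - 6*sqrt(2))*(h + sqrt(2))*(sqrt(2)*h/2 + 1/2)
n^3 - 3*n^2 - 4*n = n*(n - 4)*(n + 1)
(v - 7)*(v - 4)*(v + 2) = v^3 - 9*v^2 + 6*v + 56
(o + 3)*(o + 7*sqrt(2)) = o^2 + 3*o + 7*sqrt(2)*o + 21*sqrt(2)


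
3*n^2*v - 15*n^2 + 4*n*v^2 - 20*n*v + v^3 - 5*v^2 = (n + v)*(3*n + v)*(v - 5)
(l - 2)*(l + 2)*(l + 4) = l^3 + 4*l^2 - 4*l - 16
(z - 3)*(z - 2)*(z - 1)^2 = z^4 - 7*z^3 + 17*z^2 - 17*z + 6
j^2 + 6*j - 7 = (j - 1)*(j + 7)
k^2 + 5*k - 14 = (k - 2)*(k + 7)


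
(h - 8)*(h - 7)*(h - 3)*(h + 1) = h^4 - 17*h^3 + 83*h^2 - 67*h - 168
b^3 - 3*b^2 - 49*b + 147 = (b - 7)*(b - 3)*(b + 7)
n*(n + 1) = n^2 + n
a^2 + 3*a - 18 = (a - 3)*(a + 6)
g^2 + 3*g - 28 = (g - 4)*(g + 7)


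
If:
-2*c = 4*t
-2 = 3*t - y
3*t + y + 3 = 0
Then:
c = 5/3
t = -5/6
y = -1/2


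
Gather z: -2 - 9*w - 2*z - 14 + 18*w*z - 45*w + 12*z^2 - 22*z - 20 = -54*w + 12*z^2 + z*(18*w - 24) - 36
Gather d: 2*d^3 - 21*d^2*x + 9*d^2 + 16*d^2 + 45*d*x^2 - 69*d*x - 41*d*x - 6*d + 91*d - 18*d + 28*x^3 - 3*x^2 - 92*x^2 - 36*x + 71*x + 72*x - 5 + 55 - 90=2*d^3 + d^2*(25 - 21*x) + d*(45*x^2 - 110*x + 67) + 28*x^3 - 95*x^2 + 107*x - 40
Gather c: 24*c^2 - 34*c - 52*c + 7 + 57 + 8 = 24*c^2 - 86*c + 72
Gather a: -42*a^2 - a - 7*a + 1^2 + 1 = -42*a^2 - 8*a + 2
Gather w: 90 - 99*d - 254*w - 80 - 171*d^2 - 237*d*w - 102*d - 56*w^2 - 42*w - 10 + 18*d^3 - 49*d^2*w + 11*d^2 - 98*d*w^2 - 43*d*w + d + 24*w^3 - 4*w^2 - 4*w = 18*d^3 - 160*d^2 - 200*d + 24*w^3 + w^2*(-98*d - 60) + w*(-49*d^2 - 280*d - 300)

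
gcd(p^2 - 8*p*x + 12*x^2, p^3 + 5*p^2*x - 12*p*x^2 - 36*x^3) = 1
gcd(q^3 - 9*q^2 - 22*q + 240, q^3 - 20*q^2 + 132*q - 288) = q^2 - 14*q + 48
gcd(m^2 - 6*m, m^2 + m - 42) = m - 6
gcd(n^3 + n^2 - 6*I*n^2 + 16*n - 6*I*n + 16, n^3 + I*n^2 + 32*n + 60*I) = n + 2*I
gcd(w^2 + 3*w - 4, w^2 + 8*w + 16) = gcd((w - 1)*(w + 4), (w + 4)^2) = w + 4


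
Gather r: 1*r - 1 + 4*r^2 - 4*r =4*r^2 - 3*r - 1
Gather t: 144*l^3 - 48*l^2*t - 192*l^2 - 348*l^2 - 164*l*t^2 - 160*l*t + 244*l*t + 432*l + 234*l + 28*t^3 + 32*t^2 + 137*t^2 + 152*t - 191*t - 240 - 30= 144*l^3 - 540*l^2 + 666*l + 28*t^3 + t^2*(169 - 164*l) + t*(-48*l^2 + 84*l - 39) - 270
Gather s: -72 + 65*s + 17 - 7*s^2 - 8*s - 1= -7*s^2 + 57*s - 56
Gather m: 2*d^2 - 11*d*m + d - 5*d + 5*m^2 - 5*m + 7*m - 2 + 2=2*d^2 - 4*d + 5*m^2 + m*(2 - 11*d)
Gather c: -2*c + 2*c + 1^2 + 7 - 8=0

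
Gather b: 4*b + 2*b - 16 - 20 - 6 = 6*b - 42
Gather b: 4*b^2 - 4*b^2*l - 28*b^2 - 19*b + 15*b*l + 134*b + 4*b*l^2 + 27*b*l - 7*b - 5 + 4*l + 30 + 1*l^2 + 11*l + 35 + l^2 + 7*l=b^2*(-4*l - 24) + b*(4*l^2 + 42*l + 108) + 2*l^2 + 22*l + 60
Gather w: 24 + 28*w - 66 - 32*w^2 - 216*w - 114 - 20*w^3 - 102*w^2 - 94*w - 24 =-20*w^3 - 134*w^2 - 282*w - 180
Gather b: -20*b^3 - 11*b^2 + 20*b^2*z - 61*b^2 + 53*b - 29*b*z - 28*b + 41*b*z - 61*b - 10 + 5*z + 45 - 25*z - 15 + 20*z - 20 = -20*b^3 + b^2*(20*z - 72) + b*(12*z - 36)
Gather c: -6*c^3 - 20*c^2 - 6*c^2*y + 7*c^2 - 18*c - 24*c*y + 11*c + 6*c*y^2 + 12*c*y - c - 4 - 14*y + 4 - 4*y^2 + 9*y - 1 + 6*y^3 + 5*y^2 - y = -6*c^3 + c^2*(-6*y - 13) + c*(6*y^2 - 12*y - 8) + 6*y^3 + y^2 - 6*y - 1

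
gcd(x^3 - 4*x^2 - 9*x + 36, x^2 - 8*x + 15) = x - 3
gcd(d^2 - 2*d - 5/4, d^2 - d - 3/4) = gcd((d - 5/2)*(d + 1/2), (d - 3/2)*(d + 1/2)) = d + 1/2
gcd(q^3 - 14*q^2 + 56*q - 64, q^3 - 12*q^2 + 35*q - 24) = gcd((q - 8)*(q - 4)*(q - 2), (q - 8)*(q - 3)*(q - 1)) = q - 8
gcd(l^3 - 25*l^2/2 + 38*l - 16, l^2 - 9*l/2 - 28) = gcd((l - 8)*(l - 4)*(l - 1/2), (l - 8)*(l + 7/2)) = l - 8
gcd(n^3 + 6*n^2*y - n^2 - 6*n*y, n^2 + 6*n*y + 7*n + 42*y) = n + 6*y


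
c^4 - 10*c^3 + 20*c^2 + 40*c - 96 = (c - 6)*(c - 4)*(c - 2)*(c + 2)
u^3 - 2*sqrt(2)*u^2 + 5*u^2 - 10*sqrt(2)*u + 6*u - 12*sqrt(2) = (u + 2)*(u + 3)*(u - 2*sqrt(2))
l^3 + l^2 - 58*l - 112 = (l - 8)*(l + 2)*(l + 7)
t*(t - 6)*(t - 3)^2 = t^4 - 12*t^3 + 45*t^2 - 54*t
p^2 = p^2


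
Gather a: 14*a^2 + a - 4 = 14*a^2 + a - 4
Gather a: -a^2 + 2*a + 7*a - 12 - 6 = -a^2 + 9*a - 18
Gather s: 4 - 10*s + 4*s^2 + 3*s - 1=4*s^2 - 7*s + 3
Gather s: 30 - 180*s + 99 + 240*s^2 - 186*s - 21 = 240*s^2 - 366*s + 108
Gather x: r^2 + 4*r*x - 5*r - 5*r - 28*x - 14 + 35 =r^2 - 10*r + x*(4*r - 28) + 21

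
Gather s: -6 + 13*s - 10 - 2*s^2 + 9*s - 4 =-2*s^2 + 22*s - 20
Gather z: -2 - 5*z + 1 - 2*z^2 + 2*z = -2*z^2 - 3*z - 1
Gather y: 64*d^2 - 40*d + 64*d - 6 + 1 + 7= 64*d^2 + 24*d + 2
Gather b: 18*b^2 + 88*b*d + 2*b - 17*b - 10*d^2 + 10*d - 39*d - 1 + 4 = 18*b^2 + b*(88*d - 15) - 10*d^2 - 29*d + 3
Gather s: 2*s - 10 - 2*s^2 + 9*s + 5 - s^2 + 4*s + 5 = -3*s^2 + 15*s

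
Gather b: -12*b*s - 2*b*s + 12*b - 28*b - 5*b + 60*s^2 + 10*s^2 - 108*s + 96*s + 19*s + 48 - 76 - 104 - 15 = b*(-14*s - 21) + 70*s^2 + 7*s - 147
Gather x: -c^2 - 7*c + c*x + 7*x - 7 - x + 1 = -c^2 - 7*c + x*(c + 6) - 6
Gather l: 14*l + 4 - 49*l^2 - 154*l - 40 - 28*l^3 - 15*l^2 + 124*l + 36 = -28*l^3 - 64*l^2 - 16*l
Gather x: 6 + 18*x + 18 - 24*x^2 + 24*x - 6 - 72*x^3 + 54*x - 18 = -72*x^3 - 24*x^2 + 96*x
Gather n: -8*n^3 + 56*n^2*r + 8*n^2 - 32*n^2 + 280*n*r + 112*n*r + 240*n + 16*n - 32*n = -8*n^3 + n^2*(56*r - 24) + n*(392*r + 224)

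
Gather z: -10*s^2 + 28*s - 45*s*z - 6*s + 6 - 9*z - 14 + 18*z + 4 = -10*s^2 + 22*s + z*(9 - 45*s) - 4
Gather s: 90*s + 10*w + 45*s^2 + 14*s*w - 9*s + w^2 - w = 45*s^2 + s*(14*w + 81) + w^2 + 9*w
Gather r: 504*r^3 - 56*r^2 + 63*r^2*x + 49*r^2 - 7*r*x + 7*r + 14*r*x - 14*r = 504*r^3 + r^2*(63*x - 7) + r*(7*x - 7)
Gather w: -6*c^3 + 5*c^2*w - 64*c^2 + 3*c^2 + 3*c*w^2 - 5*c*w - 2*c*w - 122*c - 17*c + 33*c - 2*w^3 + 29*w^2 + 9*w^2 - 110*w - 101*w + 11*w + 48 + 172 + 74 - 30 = -6*c^3 - 61*c^2 - 106*c - 2*w^3 + w^2*(3*c + 38) + w*(5*c^2 - 7*c - 200) + 264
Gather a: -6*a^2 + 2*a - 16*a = -6*a^2 - 14*a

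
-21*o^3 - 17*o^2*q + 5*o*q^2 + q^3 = (-3*o + q)*(o + q)*(7*o + q)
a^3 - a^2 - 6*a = a*(a - 3)*(a + 2)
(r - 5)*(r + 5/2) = r^2 - 5*r/2 - 25/2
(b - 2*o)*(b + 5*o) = b^2 + 3*b*o - 10*o^2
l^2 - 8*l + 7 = (l - 7)*(l - 1)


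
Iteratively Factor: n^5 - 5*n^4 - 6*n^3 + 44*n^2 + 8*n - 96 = (n - 2)*(n^4 - 3*n^3 - 12*n^2 + 20*n + 48) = (n - 3)*(n - 2)*(n^3 - 12*n - 16) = (n - 3)*(n - 2)*(n + 2)*(n^2 - 2*n - 8) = (n - 3)*(n - 2)*(n + 2)^2*(n - 4)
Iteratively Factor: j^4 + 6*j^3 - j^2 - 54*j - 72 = (j + 4)*(j^3 + 2*j^2 - 9*j - 18) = (j + 3)*(j + 4)*(j^2 - j - 6) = (j - 3)*(j + 3)*(j + 4)*(j + 2)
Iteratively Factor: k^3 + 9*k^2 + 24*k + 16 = (k + 4)*(k^2 + 5*k + 4) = (k + 1)*(k + 4)*(k + 4)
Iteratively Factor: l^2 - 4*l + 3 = (l - 1)*(l - 3)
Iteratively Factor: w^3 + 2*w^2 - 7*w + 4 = (w - 1)*(w^2 + 3*w - 4) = (w - 1)*(w + 4)*(w - 1)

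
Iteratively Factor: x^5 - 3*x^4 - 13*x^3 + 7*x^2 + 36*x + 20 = (x + 2)*(x^4 - 5*x^3 - 3*x^2 + 13*x + 10) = (x - 5)*(x + 2)*(x^3 - 3*x - 2) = (x - 5)*(x + 1)*(x + 2)*(x^2 - x - 2) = (x - 5)*(x - 2)*(x + 1)*(x + 2)*(x + 1)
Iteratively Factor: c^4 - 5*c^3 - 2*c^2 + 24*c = (c - 4)*(c^3 - c^2 - 6*c) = c*(c - 4)*(c^2 - c - 6) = c*(c - 4)*(c + 2)*(c - 3)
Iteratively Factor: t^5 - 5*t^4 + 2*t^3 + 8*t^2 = (t)*(t^4 - 5*t^3 + 2*t^2 + 8*t) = t*(t - 2)*(t^3 - 3*t^2 - 4*t) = t*(t - 2)*(t + 1)*(t^2 - 4*t) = t^2*(t - 2)*(t + 1)*(t - 4)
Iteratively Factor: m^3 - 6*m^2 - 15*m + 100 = (m + 4)*(m^2 - 10*m + 25) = (m - 5)*(m + 4)*(m - 5)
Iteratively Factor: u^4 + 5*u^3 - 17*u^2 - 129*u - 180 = (u - 5)*(u^3 + 10*u^2 + 33*u + 36) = (u - 5)*(u + 4)*(u^2 + 6*u + 9) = (u - 5)*(u + 3)*(u + 4)*(u + 3)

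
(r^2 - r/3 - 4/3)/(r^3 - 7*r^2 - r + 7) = (r - 4/3)/(r^2 - 8*r + 7)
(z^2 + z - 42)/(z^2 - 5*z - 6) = (z + 7)/(z + 1)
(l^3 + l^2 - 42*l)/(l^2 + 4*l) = (l^2 + l - 42)/(l + 4)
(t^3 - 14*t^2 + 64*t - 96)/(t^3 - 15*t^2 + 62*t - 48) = (t^2 - 8*t + 16)/(t^2 - 9*t + 8)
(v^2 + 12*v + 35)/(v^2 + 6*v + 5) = (v + 7)/(v + 1)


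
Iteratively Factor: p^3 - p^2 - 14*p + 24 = (p - 3)*(p^2 + 2*p - 8) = (p - 3)*(p - 2)*(p + 4)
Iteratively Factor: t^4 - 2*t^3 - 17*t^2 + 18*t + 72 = (t + 2)*(t^3 - 4*t^2 - 9*t + 36) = (t - 4)*(t + 2)*(t^2 - 9) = (t - 4)*(t + 2)*(t + 3)*(t - 3)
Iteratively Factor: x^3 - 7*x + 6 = (x - 2)*(x^2 + 2*x - 3) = (x - 2)*(x - 1)*(x + 3)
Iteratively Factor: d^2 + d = (d)*(d + 1)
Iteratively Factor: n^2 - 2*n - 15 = (n - 5)*(n + 3)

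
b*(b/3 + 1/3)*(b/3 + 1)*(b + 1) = b^4/9 + 5*b^3/9 + 7*b^2/9 + b/3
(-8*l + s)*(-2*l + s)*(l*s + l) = 16*l^3*s + 16*l^3 - 10*l^2*s^2 - 10*l^2*s + l*s^3 + l*s^2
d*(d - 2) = d^2 - 2*d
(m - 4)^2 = m^2 - 8*m + 16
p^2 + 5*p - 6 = (p - 1)*(p + 6)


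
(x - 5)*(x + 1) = x^2 - 4*x - 5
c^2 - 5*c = c*(c - 5)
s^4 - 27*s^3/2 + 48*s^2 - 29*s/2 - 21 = (s - 7)*(s - 6)*(s - 1)*(s + 1/2)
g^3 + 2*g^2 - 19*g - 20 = (g - 4)*(g + 1)*(g + 5)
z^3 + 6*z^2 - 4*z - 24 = (z - 2)*(z + 2)*(z + 6)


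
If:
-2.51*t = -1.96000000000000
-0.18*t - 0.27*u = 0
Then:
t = 0.78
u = -0.52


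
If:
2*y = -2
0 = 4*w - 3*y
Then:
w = -3/4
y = -1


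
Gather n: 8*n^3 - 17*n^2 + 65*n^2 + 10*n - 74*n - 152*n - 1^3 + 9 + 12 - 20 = 8*n^3 + 48*n^2 - 216*n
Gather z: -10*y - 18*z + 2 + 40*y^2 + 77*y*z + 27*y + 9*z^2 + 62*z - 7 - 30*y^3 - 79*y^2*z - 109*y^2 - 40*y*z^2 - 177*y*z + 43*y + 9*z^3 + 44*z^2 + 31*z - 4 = -30*y^3 - 69*y^2 + 60*y + 9*z^3 + z^2*(53 - 40*y) + z*(-79*y^2 - 100*y + 75) - 9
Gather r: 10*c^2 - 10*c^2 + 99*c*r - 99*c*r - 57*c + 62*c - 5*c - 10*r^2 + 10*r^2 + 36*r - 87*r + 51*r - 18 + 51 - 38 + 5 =0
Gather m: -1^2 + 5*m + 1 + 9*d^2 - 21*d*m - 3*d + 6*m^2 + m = 9*d^2 - 3*d + 6*m^2 + m*(6 - 21*d)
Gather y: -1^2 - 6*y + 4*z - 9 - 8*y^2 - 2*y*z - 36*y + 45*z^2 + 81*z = -8*y^2 + y*(-2*z - 42) + 45*z^2 + 85*z - 10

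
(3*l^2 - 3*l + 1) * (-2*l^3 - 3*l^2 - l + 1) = -6*l^5 - 3*l^4 + 4*l^3 + 3*l^2 - 4*l + 1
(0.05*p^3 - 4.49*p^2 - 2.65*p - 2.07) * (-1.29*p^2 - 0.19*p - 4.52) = -0.0645*p^5 + 5.7826*p^4 + 4.0456*p^3 + 23.4686*p^2 + 12.3713*p + 9.3564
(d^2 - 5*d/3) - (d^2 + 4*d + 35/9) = -17*d/3 - 35/9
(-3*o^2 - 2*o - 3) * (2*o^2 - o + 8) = -6*o^4 - o^3 - 28*o^2 - 13*o - 24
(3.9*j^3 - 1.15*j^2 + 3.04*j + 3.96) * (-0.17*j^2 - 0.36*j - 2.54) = -0.663*j^5 - 1.2085*j^4 - 10.0088*j^3 + 1.1534*j^2 - 9.1472*j - 10.0584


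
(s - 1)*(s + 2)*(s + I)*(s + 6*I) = s^4 + s^3 + 7*I*s^3 - 8*s^2 + 7*I*s^2 - 6*s - 14*I*s + 12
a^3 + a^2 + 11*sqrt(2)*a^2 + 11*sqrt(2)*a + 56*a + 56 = (a + 1)*(a + 4*sqrt(2))*(a + 7*sqrt(2))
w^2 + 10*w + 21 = (w + 3)*(w + 7)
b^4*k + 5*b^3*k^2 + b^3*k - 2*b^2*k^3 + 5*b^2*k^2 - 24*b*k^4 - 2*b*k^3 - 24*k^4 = (b - 2*k)*(b + 3*k)*(b + 4*k)*(b*k + k)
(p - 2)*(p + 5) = p^2 + 3*p - 10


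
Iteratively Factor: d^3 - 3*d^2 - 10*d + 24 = (d - 4)*(d^2 + d - 6) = (d - 4)*(d + 3)*(d - 2)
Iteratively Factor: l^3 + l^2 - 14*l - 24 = (l - 4)*(l^2 + 5*l + 6) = (l - 4)*(l + 2)*(l + 3)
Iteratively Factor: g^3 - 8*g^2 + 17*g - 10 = (g - 1)*(g^2 - 7*g + 10) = (g - 2)*(g - 1)*(g - 5)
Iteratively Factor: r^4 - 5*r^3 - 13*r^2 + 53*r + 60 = (r + 3)*(r^3 - 8*r^2 + 11*r + 20) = (r + 1)*(r + 3)*(r^2 - 9*r + 20) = (r - 4)*(r + 1)*(r + 3)*(r - 5)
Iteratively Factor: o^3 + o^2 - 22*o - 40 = (o + 2)*(o^2 - o - 20) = (o - 5)*(o + 2)*(o + 4)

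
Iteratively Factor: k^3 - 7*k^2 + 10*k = (k - 5)*(k^2 - 2*k) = k*(k - 5)*(k - 2)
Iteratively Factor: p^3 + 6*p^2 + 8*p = (p + 4)*(p^2 + 2*p) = p*(p + 4)*(p + 2)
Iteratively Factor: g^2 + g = (g + 1)*(g)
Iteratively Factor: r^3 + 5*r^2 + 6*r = (r + 3)*(r^2 + 2*r) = (r + 2)*(r + 3)*(r)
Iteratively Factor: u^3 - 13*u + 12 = (u - 3)*(u^2 + 3*u - 4) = (u - 3)*(u + 4)*(u - 1)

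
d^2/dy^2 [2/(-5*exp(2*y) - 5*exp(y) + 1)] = 10*(-10*(2*exp(y) + 1)^2*exp(y) + (4*exp(y) + 1)*(5*exp(2*y) + 5*exp(y) - 1))*exp(y)/(5*exp(2*y) + 5*exp(y) - 1)^3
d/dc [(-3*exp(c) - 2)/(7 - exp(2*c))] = (-2*(3*exp(c) + 2)*exp(c) + 3*exp(2*c) - 21)*exp(c)/(exp(2*c) - 7)^2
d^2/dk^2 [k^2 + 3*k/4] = 2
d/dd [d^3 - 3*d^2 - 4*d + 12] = 3*d^2 - 6*d - 4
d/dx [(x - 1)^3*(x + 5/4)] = (x - 1)^2*(16*x + 11)/4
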